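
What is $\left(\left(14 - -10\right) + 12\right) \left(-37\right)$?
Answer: $-1332$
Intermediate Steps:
$\left(\left(14 - -10\right) + 12\right) \left(-37\right) = \left(\left(14 + 10\right) + 12\right) \left(-37\right) = \left(24 + 12\right) \left(-37\right) = 36 \left(-37\right) = -1332$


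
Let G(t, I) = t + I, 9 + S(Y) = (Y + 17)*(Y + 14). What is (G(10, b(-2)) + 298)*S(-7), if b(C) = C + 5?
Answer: 18971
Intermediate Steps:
b(C) = 5 + C
S(Y) = -9 + (14 + Y)*(17 + Y) (S(Y) = -9 + (Y + 17)*(Y + 14) = -9 + (17 + Y)*(14 + Y) = -9 + (14 + Y)*(17 + Y))
G(t, I) = I + t
(G(10, b(-2)) + 298)*S(-7) = (((5 - 2) + 10) + 298)*(229 + (-7)**2 + 31*(-7)) = ((3 + 10) + 298)*(229 + 49 - 217) = (13 + 298)*61 = 311*61 = 18971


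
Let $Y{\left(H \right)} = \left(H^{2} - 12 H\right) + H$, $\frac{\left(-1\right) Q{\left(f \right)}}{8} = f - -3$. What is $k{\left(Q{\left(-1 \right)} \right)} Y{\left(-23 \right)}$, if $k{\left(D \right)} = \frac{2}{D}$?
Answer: $- \frac{391}{4} \approx -97.75$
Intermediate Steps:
$Q{\left(f \right)} = -24 - 8 f$ ($Q{\left(f \right)} = - 8 \left(f - -3\right) = - 8 \left(f + 3\right) = - 8 \left(3 + f\right) = -24 - 8 f$)
$Y{\left(H \right)} = H^{2} - 11 H$
$k{\left(Q{\left(-1 \right)} \right)} Y{\left(-23 \right)} = \frac{2}{-24 - -8} \left(- 23 \left(-11 - 23\right)\right) = \frac{2}{-24 + 8} \left(\left(-23\right) \left(-34\right)\right) = \frac{2}{-16} \cdot 782 = 2 \left(- \frac{1}{16}\right) 782 = \left(- \frac{1}{8}\right) 782 = - \frac{391}{4}$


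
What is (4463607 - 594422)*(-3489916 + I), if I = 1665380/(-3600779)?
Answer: -48621795680886675640/3600779 ≈ -1.3503e+13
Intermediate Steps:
I = -1665380/3600779 (I = 1665380*(-1/3600779) = -1665380/3600779 ≈ -0.46251)
(4463607 - 594422)*(-3489916 + I) = (4463607 - 594422)*(-3489916 - 1665380/3600779) = 3869185*(-12566417909944/3600779) = -48621795680886675640/3600779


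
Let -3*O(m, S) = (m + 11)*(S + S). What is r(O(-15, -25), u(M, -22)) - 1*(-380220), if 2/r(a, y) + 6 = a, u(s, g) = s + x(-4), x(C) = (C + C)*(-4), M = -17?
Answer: 41443977/109 ≈ 3.8022e+5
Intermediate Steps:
O(m, S) = -2*S*(11 + m)/3 (O(m, S) = -(m + 11)*(S + S)/3 = -(11 + m)*2*S/3 = -2*S*(11 + m)/3)
x(C) = -8*C (x(C) = (2*C)*(-4) = -8*C)
u(s, g) = 32 + s (u(s, g) = s - 8*(-4) = s + 32 = 32 + s)
r(a, y) = 2/(-6 + a)
r(O(-15, -25), u(M, -22)) - 1*(-380220) = 2/(-6 - ⅔*(-25)*(11 - 15)) - 1*(-380220) = 2/(-6 - ⅔*(-25)*(-4)) + 380220 = 2/(-6 - 200/3) + 380220 = 2/(-218/3) + 380220 = 2*(-3/218) + 380220 = -3/109 + 380220 = 41443977/109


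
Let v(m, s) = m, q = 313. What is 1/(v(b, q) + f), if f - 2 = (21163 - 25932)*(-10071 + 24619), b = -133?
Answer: -1/69379543 ≈ -1.4413e-8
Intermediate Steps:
f = -69379410 (f = 2 + (21163 - 25932)*(-10071 + 24619) = 2 - 4769*14548 = 2 - 69379412 = -69379410)
1/(v(b, q) + f) = 1/(-133 - 69379410) = 1/(-69379543) = -1/69379543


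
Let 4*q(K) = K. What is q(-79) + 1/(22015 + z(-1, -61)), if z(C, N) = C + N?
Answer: -1734283/87812 ≈ -19.750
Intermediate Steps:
q(K) = K/4
q(-79) + 1/(22015 + z(-1, -61)) = (1/4)*(-79) + 1/(22015 + (-1 - 61)) = -79/4 + 1/(22015 - 62) = -79/4 + 1/21953 = -1734283/87812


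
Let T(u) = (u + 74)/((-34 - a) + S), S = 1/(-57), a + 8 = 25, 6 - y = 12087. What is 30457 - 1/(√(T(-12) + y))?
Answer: 30457 + I*√2838133846/5855847 ≈ 30457.0 + 0.0090976*I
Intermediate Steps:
y = -12081 (y = 6 - 1*12087 = 6 - 12087 = -12081)
a = 17 (a = -8 + 25 = 17)
S = -1/57 ≈ -0.017544
T(u) = -2109/1454 - 57*u/2908 (T(u) = (u + 74)/((-34 - 1*17) - 1/57) = (74 + u)/((-34 - 17) - 1/57) = (74 + u)/(-51 - 1/57) = (74 + u)/(-2908/57) = (74 + u)*(-57/2908) = -2109/1454 - 57*u/2908)
30457 - 1/(√(T(-12) + y)) = 30457 - 1/(√((-2109/1454 - 57/2908*(-12)) - 12081)) = 30457 - 1/(√((-2109/1454 + 171/727) - 12081)) = 30457 - 1/(√(-1767/1454 - 12081)) = 30457 - 1/(√(-17567541/1454)) = 30457 - 1/(3*I*√2838133846/1454) = 30457 - (-1)*I*√2838133846/5855847 = 30457 + I*√2838133846/5855847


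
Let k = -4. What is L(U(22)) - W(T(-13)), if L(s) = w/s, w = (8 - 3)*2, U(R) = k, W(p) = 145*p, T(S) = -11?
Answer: 3185/2 ≈ 1592.5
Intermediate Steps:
U(R) = -4
w = 10 (w = 5*2 = 10)
L(s) = 10/s
L(U(22)) - W(T(-13)) = 10/(-4) - 145*(-11) = 10*(-¼) - 1*(-1595) = -5/2 + 1595 = 3185/2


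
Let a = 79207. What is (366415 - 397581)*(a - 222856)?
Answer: 4476964734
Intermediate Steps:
(366415 - 397581)*(a - 222856) = (366415 - 397581)*(79207 - 222856) = -31166*(-143649) = 4476964734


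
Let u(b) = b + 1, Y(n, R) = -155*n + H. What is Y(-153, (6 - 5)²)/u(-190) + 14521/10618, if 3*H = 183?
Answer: -249709099/2006802 ≈ -124.43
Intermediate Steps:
H = 61 (H = (⅓)*183 = 61)
Y(n, R) = 61 - 155*n (Y(n, R) = -155*n + 61 = 61 - 155*n)
u(b) = 1 + b
Y(-153, (6 - 5)²)/u(-190) + 14521/10618 = (61 - 155*(-153))/(1 - 190) + 14521/10618 = (61 + 23715)/(-189) + 14521*(1/10618) = 23776*(-1/189) + 14521/10618 = -23776/189 + 14521/10618 = -249709099/2006802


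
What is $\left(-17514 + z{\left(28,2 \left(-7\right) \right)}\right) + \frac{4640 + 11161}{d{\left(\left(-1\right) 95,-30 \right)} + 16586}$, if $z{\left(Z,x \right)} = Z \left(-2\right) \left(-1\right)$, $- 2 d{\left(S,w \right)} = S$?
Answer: $- \frac{193581228}{11089} \approx -17457.0$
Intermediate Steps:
$d{\left(S,w \right)} = - \frac{S}{2}$
$z{\left(Z,x \right)} = 2 Z$ ($z{\left(Z,x \right)} = - 2 Z \left(-1\right) = 2 Z$)
$\left(-17514 + z{\left(28,2 \left(-7\right) \right)}\right) + \frac{4640 + 11161}{d{\left(\left(-1\right) 95,-30 \right)} + 16586} = \left(-17514 + 2 \cdot 28\right) + \frac{4640 + 11161}{- \frac{\left(-1\right) 95}{2} + 16586} = \left(-17514 + 56\right) + \frac{15801}{\left(- \frac{1}{2}\right) \left(-95\right) + 16586} = -17458 + \frac{15801}{\frac{95}{2} + 16586} = -17458 + \frac{15801}{\frac{33267}{2}} = -17458 + 15801 \cdot \frac{2}{33267} = -17458 + \frac{10534}{11089} = - \frac{193581228}{11089}$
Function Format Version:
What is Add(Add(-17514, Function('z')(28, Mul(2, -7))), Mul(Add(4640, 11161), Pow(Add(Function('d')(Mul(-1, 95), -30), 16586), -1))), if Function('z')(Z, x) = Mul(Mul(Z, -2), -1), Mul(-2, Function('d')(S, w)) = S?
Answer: Rational(-193581228, 11089) ≈ -17457.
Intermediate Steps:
Function('d')(S, w) = Mul(Rational(-1, 2), S)
Function('z')(Z, x) = Mul(2, Z) (Function('z')(Z, x) = Mul(Mul(-2, Z), -1) = Mul(2, Z))
Add(Add(-17514, Function('z')(28, Mul(2, -7))), Mul(Add(4640, 11161), Pow(Add(Function('d')(Mul(-1, 95), -30), 16586), -1))) = Add(Add(-17514, Mul(2, 28)), Mul(Add(4640, 11161), Pow(Add(Mul(Rational(-1, 2), Mul(-1, 95)), 16586), -1))) = Add(Add(-17514, 56), Mul(15801, Pow(Add(Mul(Rational(-1, 2), -95), 16586), -1))) = Add(-17458, Mul(15801, Pow(Add(Rational(95, 2), 16586), -1))) = Add(-17458, Mul(15801, Pow(Rational(33267, 2), -1))) = Add(-17458, Mul(15801, Rational(2, 33267))) = Add(-17458, Rational(10534, 11089)) = Rational(-193581228, 11089)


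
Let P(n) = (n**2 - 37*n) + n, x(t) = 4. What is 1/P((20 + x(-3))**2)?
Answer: 1/311040 ≈ 3.2150e-6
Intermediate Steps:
P(n) = n**2 - 36*n
1/P((20 + x(-3))**2) = 1/((20 + 4)**2*(-36 + (20 + 4)**2)) = 1/(24**2*(-36 + 24**2)) = 1/(576*(-36 + 576)) = 1/(576*540) = 1/311040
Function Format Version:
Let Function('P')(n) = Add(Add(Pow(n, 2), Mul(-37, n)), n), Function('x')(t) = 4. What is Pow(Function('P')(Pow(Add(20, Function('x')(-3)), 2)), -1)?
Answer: Rational(1, 311040) ≈ 3.2150e-6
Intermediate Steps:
Function('P')(n) = Add(Pow(n, 2), Mul(-36, n))
Pow(Function('P')(Pow(Add(20, Function('x')(-3)), 2)), -1) = Pow(Mul(Pow(Add(20, 4), 2), Add(-36, Pow(Add(20, 4), 2))), -1) = Pow(Mul(Pow(24, 2), Add(-36, Pow(24, 2))), -1) = Pow(Mul(576, Add(-36, 576)), -1) = Pow(Mul(576, 540), -1) = Pow(311040, -1) = Rational(1, 311040)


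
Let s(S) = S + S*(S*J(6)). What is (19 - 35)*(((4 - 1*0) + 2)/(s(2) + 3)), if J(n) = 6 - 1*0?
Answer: -96/29 ≈ -3.3103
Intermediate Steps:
J(n) = 6 (J(n) = 6 + 0 = 6)
s(S) = S + 6*S² (s(S) = S + S*(S*6) = S + S*(6*S) = S + 6*S²)
(19 - 35)*(((4 - 1*0) + 2)/(s(2) + 3)) = (19 - 35)*(((4 - 1*0) + 2)/(2*(1 + 6*2) + 3)) = -16*((4 + 0) + 2)/(2*(1 + 12) + 3) = -16*(4 + 2)/(2*13 + 3) = -96/(26 + 3) = -96/29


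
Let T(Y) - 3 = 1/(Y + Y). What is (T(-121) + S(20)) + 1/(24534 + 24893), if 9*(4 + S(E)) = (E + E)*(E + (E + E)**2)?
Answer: 86109594281/11961334 ≈ 7199.0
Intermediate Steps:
T(Y) = 3 + 1/(2*Y) (T(Y) = 3 + 1/(Y + Y) = 3 + 1/(2*Y))
S(E) = -4 + 2*E*(E + 4*E**2)/9 (S(E) = -4 + ((E + E)*(E + (E + E)**2))/9 = -4 + ((2*E)*(E + (2*E)**2))/9 = -4 + ((2*E)*(E + 4*E**2))/9 = -4 + (2*E*(E + 4*E**2))/9 = -4 + 2*E*(E + 4*E**2)/9)
(T(-121) + S(20)) + 1/(24534 + 24893) = ((3 + (1/2)/(-121)) + (-4 + (2/9)*20**2 + (8/9)*20**3)) + 1/(24534 + 24893) = ((3 + (1/2)*(-1/121)) + (-4 + (2/9)*400 + (8/9)*8000)) + 1/49427 = ((3 - 1/242) + (-4 + 800/9 + 64000/9)) + 1/49427 = (725/242 + 7196) + 1/49427 = 1742157/242 + 1/49427 = 86109594281/11961334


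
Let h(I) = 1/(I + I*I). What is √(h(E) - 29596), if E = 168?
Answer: I*√35292164502/1092 ≈ 172.03*I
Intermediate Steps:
h(I) = 1/(I + I²)
√(h(E) - 29596) = √(1/(168*(1 + 168)) - 29596) = √((1/168)/169 - 29596) = √((1/168)*(1/169) - 29596) = √(1/28392 - 29596) = √(-840289631/28392) = I*√35292164502/1092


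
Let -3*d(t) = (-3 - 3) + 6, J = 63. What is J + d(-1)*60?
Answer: 63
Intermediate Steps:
d(t) = 0 (d(t) = -((-3 - 3) + 6)/3 = -(-6 + 6)/3 = -⅓*0 = 0)
J + d(-1)*60 = 63 + 0*60 = 63 + 0 = 63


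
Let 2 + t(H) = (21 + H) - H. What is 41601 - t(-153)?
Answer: 41582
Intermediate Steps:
t(H) = 19 (t(H) = -2 + ((21 + H) - H) = -2 + 21 = 19)
41601 - t(-153) = 41601 - 1*19 = 41601 - 19 = 41582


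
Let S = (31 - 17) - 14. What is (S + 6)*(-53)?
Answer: -318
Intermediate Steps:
S = 0 (S = 14 - 14 = 0)
(S + 6)*(-53) = (0 + 6)*(-53) = 6*(-53) = -318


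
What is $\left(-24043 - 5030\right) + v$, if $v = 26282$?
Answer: $-2791$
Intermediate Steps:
$\left(-24043 - 5030\right) + v = \left(-24043 - 5030\right) + 26282 = -29073 + 26282 = -2791$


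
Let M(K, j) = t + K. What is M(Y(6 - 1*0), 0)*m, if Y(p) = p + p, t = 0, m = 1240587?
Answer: 14887044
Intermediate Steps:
Y(p) = 2*p
M(K, j) = K (M(K, j) = 0 + K = K)
M(Y(6 - 1*0), 0)*m = (2*(6 - 1*0))*1240587 = (2*(6 + 0))*1240587 = (2*6)*1240587 = 12*1240587 = 14887044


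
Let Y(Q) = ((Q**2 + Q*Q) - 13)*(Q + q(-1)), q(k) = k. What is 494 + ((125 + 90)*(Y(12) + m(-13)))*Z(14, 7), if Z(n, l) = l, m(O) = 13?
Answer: 4572684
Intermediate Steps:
Y(Q) = (-1 + Q)*(-13 + 2*Q**2) (Y(Q) = ((Q**2 + Q*Q) - 13)*(Q - 1) = ((Q**2 + Q**2) - 13)*(-1 + Q) = (2*Q**2 - 13)*(-1 + Q) = (-13 + 2*Q**2)*(-1 + Q) = (-1 + Q)*(-13 + 2*Q**2))
494 + ((125 + 90)*(Y(12) + m(-13)))*Z(14, 7) = 494 + ((125 + 90)*((13 - 13*12 - 2*12**2 + 2*12**3) + 13))*7 = 494 + (215*((13 - 156 - 2*144 + 2*1728) + 13))*7 = 494 + (215*((13 - 156 - 288 + 3456) + 13))*7 = 494 + (215*(3025 + 13))*7 = 494 + (215*3038)*7 = 494 + 653170*7 = 494 + 4572190 = 4572684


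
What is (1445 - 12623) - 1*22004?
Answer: -33182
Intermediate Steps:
(1445 - 12623) - 1*22004 = -11178 - 22004 = -33182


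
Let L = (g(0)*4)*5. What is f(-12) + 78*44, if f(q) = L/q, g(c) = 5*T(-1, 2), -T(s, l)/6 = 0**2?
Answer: 3432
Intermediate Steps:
T(s, l) = 0 (T(s, l) = -6*0**2 = -6*0 = 0)
g(c) = 0 (g(c) = 5*0 = 0)
L = 0 (L = (0*4)*5 = 0*5 = 0)
f(q) = 0 (f(q) = 0/q = 0)
f(-12) + 78*44 = 0 + 78*44 = 0 + 3432 = 3432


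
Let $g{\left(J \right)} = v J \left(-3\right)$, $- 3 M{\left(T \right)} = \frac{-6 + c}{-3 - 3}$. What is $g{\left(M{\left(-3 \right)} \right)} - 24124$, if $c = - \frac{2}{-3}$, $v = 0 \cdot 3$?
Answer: $-24124$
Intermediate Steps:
$v = 0$
$c = \frac{2}{3}$ ($c = \left(-2\right) \left(- \frac{1}{3}\right) = \frac{2}{3} \approx 0.66667$)
$M{\left(T \right)} = - \frac{8}{27}$ ($M{\left(T \right)} = - \frac{\left(-6 + \frac{2}{3}\right) \frac{1}{-3 - 3}}{3} = - \frac{\left(- \frac{16}{3}\right) \frac{1}{-6}}{3} = - \frac{\left(- \frac{16}{3}\right) \left(- \frac{1}{6}\right)}{3} = \left(- \frac{1}{3}\right) \frac{8}{9} = - \frac{8}{27}$)
$g{\left(J \right)} = 0$ ($g{\left(J \right)} = 0 J \left(-3\right) = 0 \left(-3\right) = 0$)
$g{\left(M{\left(-3 \right)} \right)} - 24124 = 0 - 24124 = -24124$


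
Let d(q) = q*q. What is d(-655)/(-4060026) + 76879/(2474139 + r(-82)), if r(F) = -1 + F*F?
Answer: -62685090058/839363685201 ≈ -0.074682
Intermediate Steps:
d(q) = q²
r(F) = -1 + F²
d(-655)/(-4060026) + 76879/(2474139 + r(-82)) = (-655)²/(-4060026) + 76879/(2474139 + (-1 + (-82)²)) = 429025*(-1/4060026) + 76879/(2474139 + (-1 + 6724)) = -429025/4060026 + 76879/(2474139 + 6723) = -429025/4060026 + 76879/2480862 = -62685090058/839363685201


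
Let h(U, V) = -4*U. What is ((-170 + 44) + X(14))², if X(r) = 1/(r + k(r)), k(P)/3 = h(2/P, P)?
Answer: 117267241/7396 ≈ 15856.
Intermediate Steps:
k(P) = -24/P (k(P) = 3*(-8/P) = -24/P)
X(r) = 1/(r - 24/r)
((-170 + 44) + X(14))² = ((-170 + 44) + 14/(-24 + 14²))² = (-126 + 14/(-24 + 196))² = (-126 + 14/172)² = (-126 + 14*(1/172))² = (-126 + 7/86)² = (-10829/86)² = 117267241/7396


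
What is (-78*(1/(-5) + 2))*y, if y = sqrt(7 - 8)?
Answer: -702*I/5 ≈ -140.4*I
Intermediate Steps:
y = I (y = sqrt(-1) = I ≈ 1.0*I)
(-78*(1/(-5) + 2))*y = (-78*(1/(-5) + 2))*I = (-78*(-1/5 + 2))*I = (-78*9/5)*I = (-39*18/5)*I = -702*I/5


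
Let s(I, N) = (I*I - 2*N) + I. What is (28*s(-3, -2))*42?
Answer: 11760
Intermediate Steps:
s(I, N) = I + I**2 - 2*N (s(I, N) = (I**2 - 2*N) + I = I + I**2 - 2*N)
(28*s(-3, -2))*42 = (28*(-3 + (-3)**2 - 2*(-2)))*42 = (28*(-3 + 9 + 4))*42 = (28*10)*42 = 280*42 = 11760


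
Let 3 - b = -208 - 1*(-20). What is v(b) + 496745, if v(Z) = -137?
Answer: 496608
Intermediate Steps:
b = 191 (b = 3 - (-208 - 1*(-20)) = 3 - (-208 + 20) = 3 - 1*(-188) = 3 + 188 = 191)
v(b) + 496745 = -137 + 496745 = 496608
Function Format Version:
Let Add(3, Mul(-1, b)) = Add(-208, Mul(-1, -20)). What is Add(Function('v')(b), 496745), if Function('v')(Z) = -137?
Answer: 496608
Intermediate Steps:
b = 191 (b = Add(3, Mul(-1, Add(-208, Mul(-1, -20)))) = Add(3, Mul(-1, Add(-208, 20))) = Add(3, Mul(-1, -188)) = Add(3, 188) = 191)
Add(Function('v')(b), 496745) = Add(-137, 496745) = 496608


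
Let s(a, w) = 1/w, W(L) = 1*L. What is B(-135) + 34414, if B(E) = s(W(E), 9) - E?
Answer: 310942/9 ≈ 34549.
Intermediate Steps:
W(L) = L
B(E) = ⅑ - E (B(E) = 1/9 - E = ⅑ - E)
B(-135) + 34414 = (⅑ - 1*(-135)) + 34414 = (⅑ + 135) + 34414 = 1216/9 + 34414 = 310942/9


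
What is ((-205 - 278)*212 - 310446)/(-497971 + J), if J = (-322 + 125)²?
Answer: 68807/76527 ≈ 0.89912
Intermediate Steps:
J = 38809 (J = (-197)² = 38809)
((-205 - 278)*212 - 310446)/(-497971 + J) = ((-205 - 278)*212 - 310446)/(-497971 + 38809) = (-483*212 - 310446)/(-459162) = (-102396 - 310446)*(-1/459162) = -412842*(-1/459162) = 68807/76527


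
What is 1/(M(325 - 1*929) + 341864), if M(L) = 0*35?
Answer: 1/341864 ≈ 2.9251e-6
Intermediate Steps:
M(L) = 0
1/(M(325 - 1*929) + 341864) = 1/(0 + 341864) = 1/341864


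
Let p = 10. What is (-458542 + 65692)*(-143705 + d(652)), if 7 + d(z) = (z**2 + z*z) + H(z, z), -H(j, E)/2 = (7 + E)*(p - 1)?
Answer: -272886966900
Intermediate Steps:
H(j, E) = -126 - 18*E (H(j, E) = -2*(7 + E)*(10 - 1) = -2*(7 + E)*9 = -2*(63 + 9*E) = -126 - 18*E)
d(z) = -133 - 18*z + 2*z**2 (d(z) = -7 + ((z**2 + z*z) + (-126 - 18*z)) = -7 + ((z**2 + z**2) + (-126 - 18*z)) = -7 + (2*z**2 + (-126 - 18*z)) = -7 + (-126 - 18*z + 2*z**2) = -133 - 18*z + 2*z**2)
(-458542 + 65692)*(-143705 + d(652)) = (-458542 + 65692)*(-143705 + (-133 - 18*652 + 2*652**2)) = -392850*(-143705 + (-133 - 11736 + 2*425104)) = -392850*(-143705 + (-133 - 11736 + 850208)) = -392850*(-143705 + 838339) = -392850*694634 = -272886966900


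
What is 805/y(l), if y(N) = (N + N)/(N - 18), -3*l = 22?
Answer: 15295/11 ≈ 1390.5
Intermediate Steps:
l = -22/3 (l = -⅓*22 = -22/3 ≈ -7.3333)
y(N) = 2*N/(-18 + N) (y(N) = (2*N)/(-18 + N) = 2*N/(-18 + N))
805/y(l) = 805/((2*(-22/3)/(-18 - 22/3))) = 805/((2*(-22/3)/(-76/3))) = 805/((2*(-22/3)*(-3/76))) = 805/(11/19) = 805*(19/11) = 15295/11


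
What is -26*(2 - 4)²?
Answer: -104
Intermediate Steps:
-26*(2 - 4)² = -26*(-2)² = -26*4 = -104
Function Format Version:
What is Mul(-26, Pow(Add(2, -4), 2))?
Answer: -104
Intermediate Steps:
Mul(-26, Pow(Add(2, -4), 2)) = Mul(-26, Pow(-2, 2)) = Mul(-26, 4) = -104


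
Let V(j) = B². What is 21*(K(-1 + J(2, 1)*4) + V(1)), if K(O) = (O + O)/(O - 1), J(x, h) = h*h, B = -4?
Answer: 399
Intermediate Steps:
J(x, h) = h²
V(j) = 16 (V(j) = (-4)² = 16)
K(O) = 2*O/(-1 + O) (K(O) = (2*O)/(-1 + O) = 2*O/(-1 + O))
21*(K(-1 + J(2, 1)*4) + V(1)) = 21*(2*(-1 + 1²*4)/(-1 + (-1 + 1²*4)) + 16) = 21*(2*(-1 + 1*4)/(-1 + (-1 + 1*4)) + 16) = 21*(2*(-1 + 4)/(-1 + (-1 + 4)) + 16) = 21*(2*3/(-1 + 3) + 16) = 21*(2*3/2 + 16) = 21*(2*3*(½) + 16) = 21*(3 + 16) = 21*19 = 399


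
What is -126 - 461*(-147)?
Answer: 67641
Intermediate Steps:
-126 - 461*(-147) = -126 + 67767 = 67641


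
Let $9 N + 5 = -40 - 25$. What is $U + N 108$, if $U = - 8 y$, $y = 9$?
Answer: $-912$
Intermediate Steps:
$U = -72$ ($U = \left(-8\right) 9 = -72$)
$N = - \frac{70}{9}$ ($N = - \frac{5}{9} + \frac{-40 - 25}{9} = - \frac{5}{9} + \frac{1}{9} \left(-65\right) = - \frac{5}{9} - \frac{65}{9} = - \frac{70}{9} \approx -7.7778$)
$U + N 108 = -72 - 840 = -912$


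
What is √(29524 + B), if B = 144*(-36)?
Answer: 2*√6085 ≈ 156.01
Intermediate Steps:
B = -5184
√(29524 + B) = √(29524 - 5184) = √24340 = 2*√6085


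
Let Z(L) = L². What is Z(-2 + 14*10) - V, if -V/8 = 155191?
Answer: 1260572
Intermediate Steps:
V = -1241528 (V = -8*155191 = -1241528)
Z(-2 + 14*10) - V = (-2 + 14*10)² - 1*(-1241528) = (-2 + 140)² + 1241528 = 138² + 1241528 = 19044 + 1241528 = 1260572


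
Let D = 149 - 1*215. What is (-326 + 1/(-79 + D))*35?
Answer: -330897/29 ≈ -11410.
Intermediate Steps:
D = -66 (D = 149 - 215 = -66)
(-326 + 1/(-79 + D))*35 = (-326 + 1/(-79 - 66))*35 = (-326 + 1/(-145))*35 = (-326 - 1/145)*35 = -47271/145*35 = -330897/29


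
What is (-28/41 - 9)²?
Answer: 157609/1681 ≈ 93.759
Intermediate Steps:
(-28/41 - 9)² = (-397/41)² = 157609/1681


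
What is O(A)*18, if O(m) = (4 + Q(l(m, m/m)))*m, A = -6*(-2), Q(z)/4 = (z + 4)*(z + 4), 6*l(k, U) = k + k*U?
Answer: 56160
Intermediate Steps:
l(k, U) = k/6 + U*k/6 (l(k, U) = (k + k*U)/6 = (k + U*k)/6 = k/6 + U*k/6)
Q(z) = 4*(4 + z)**2 (Q(z) = 4*((z + 4)*(z + 4)) = 4*((4 + z)*(4 + z)) = 4*(4 + z)**2)
A = 12
O(m) = m*(4 + 4*(4 + m/3)**2) (O(m) = (4 + 4*(4 + m*(1 + m/m)/6)**2)*m = (4 + 4*(4 + m*(1 + 1)/6)**2)*m = (4 + 4*(4 + (1/6)*m*2)**2)*m = (4 + 4*(4 + m/3)**2)*m = m*(4 + 4*(4 + m/3)**2))
O(A)*18 = ((4/9)*12*(9 + (12 + 12)**2))*18 = ((4/9)*12*(9 + 24**2))*18 = ((4/9)*12*(9 + 576))*18 = ((4/9)*12*585)*18 = 3120*18 = 56160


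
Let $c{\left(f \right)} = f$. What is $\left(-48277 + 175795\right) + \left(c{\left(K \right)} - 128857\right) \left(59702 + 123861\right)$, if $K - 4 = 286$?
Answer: $-23600016703$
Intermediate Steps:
$K = 290$ ($K = 4 + 286 = 290$)
$\left(-48277 + 175795\right) + \left(c{\left(K \right)} - 128857\right) \left(59702 + 123861\right) = \left(-48277 + 175795\right) + \left(290 - 128857\right) \left(59702 + 123861\right) = 127518 - 23600144221 = -23600016703$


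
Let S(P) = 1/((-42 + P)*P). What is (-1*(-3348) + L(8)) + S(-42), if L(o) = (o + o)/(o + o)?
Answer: 11815273/3528 ≈ 3349.0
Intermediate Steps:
L(o) = 1 (L(o) = (2*o)/((2*o)) = (2*o)*(1/(2*o)) = 1)
S(P) = 1/(P*(-42 + P))
(-1*(-3348) + L(8)) + S(-42) = (-1*(-3348) + 1) + 1/((-42)*(-42 - 42)) = (3348 + 1) - 1/42/(-84) = 3349 - 1/42*(-1/84) = 3349 + 1/3528 = 11815273/3528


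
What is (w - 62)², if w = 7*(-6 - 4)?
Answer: 17424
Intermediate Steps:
w = -70 (w = 7*(-10) = -70)
(w - 62)² = (-70 - 62)² = (-132)² = 17424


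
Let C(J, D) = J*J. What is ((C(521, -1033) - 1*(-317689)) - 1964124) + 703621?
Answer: -671373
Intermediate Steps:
C(J, D) = J**2
((C(521, -1033) - 1*(-317689)) - 1964124) + 703621 = ((521**2 - 1*(-317689)) - 1964124) + 703621 = ((271441 + 317689) - 1964124) + 703621 = (589130 - 1964124) + 703621 = -1374994 + 703621 = -671373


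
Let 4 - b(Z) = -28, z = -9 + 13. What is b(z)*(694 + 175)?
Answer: 27808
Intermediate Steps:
z = 4
b(Z) = 32 (b(Z) = 4 - 1*(-28) = 4 + 28 = 32)
b(z)*(694 + 175) = 32*(694 + 175) = 32*869 = 27808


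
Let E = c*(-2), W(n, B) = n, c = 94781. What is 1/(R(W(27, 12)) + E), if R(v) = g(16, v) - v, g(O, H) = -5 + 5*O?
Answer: -1/189514 ≈ -5.2767e-6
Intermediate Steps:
R(v) = 75 - v (R(v) = (-5 + 5*16) - v = (-5 + 80) - v = 75 - v)
E = -189562 (E = 94781*(-2) = -189562)
1/(R(W(27, 12)) + E) = 1/((75 - 1*27) - 189562) = 1/((75 - 27) - 189562) = 1/(48 - 189562) = 1/(-189514) = -1/189514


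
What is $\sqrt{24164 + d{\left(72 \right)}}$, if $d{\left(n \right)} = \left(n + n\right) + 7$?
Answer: $\sqrt{24315} \approx 155.93$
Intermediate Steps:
$d{\left(n \right)} = 7 + 2 n$ ($d{\left(n \right)} = 2 n + 7 = 7 + 2 n$)
$\sqrt{24164 + d{\left(72 \right)}} = \sqrt{24164 + \left(7 + 2 \cdot 72\right)} = \sqrt{24164 + \left(7 + 144\right)} = \sqrt{24164 + 151} = \sqrt{24315}$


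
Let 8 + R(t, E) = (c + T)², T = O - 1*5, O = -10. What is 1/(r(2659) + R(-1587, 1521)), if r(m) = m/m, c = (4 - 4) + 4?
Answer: 1/114 ≈ 0.0087719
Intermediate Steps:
c = 4 (c = 0 + 4 = 4)
r(m) = 1
T = -15 (T = -10 - 1*5 = -10 - 5 = -15)
R(t, E) = 113 (R(t, E) = -8 + (4 - 15)² = -8 + (-11)² = -8 + 121 = 113)
1/(r(2659) + R(-1587, 1521)) = 1/(1 + 113) = 1/114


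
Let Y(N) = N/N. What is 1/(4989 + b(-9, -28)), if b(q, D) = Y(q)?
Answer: 1/4990 ≈ 0.00020040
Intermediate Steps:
Y(N) = 1
b(q, D) = 1
1/(4989 + b(-9, -28)) = 1/(4989 + 1) = 1/4990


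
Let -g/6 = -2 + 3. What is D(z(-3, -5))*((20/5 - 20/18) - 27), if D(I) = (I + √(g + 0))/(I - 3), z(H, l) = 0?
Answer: 217*I*√6/27 ≈ 19.687*I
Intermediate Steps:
g = -6 (g = -6*(-2 + 3) = -6*1 = -6)
D(I) = (I + I*√6)/(-3 + I) (D(I) = (I + √(-6 + 0))/(I - 3) = (I + √(-6))/(-3 + I) = (I + I*√6)/(-3 + I))
D(z(-3, -5))*((20/5 - 20/18) - 27) = ((0 + I*√6)/(-3 + 0))*((20/5 - 20/18) - 27) = ((I*√6)/(-3))*((20*(⅕) - 20*1/18) - 27) = (-I*√6/3)*((4 - 10/9) - 27) = (-I*√6/3)*(26/9 - 27) = -I*√6/3*(-217/9) = 217*I*√6/27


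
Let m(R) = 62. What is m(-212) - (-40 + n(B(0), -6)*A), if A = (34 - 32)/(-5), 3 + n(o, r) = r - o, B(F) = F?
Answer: 492/5 ≈ 98.400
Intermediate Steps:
n(o, r) = -3 + r - o (n(o, r) = -3 + (r - o) = -3 + r - o)
A = -⅖ (A = 2*(-⅕) = -⅖ ≈ -0.40000)
m(-212) - (-40 + n(B(0), -6)*A) = 62 - (-40 + (-3 - 6 - 1*0)*(-⅖)) = 62 - (-40 + (-3 - 6 + 0)*(-⅖)) = 62 - (-40 - 9*(-⅖)) = 62 - (-40 + 18/5) = 62 - 1*(-182/5) = 62 + 182/5 = 492/5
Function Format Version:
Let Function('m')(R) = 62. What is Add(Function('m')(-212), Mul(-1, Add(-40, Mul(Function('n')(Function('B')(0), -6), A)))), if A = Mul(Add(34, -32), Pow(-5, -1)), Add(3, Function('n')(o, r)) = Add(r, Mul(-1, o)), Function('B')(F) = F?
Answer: Rational(492, 5) ≈ 98.400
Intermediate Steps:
Function('n')(o, r) = Add(-3, r, Mul(-1, o)) (Function('n')(o, r) = Add(-3, Add(r, Mul(-1, o))) = Add(-3, r, Mul(-1, o)))
A = Rational(-2, 5) (A = Mul(2, Rational(-1, 5)) = Rational(-2, 5) ≈ -0.40000)
Add(Function('m')(-212), Mul(-1, Add(-40, Mul(Function('n')(Function('B')(0), -6), A)))) = Add(62, Mul(-1, Add(-40, Mul(Add(-3, -6, Mul(-1, 0)), Rational(-2, 5))))) = Add(62, Mul(-1, Add(-40, Mul(Add(-3, -6, 0), Rational(-2, 5))))) = Add(62, Mul(-1, Add(-40, Mul(-9, Rational(-2, 5))))) = Add(62, Mul(-1, Add(-40, Rational(18, 5)))) = Add(62, Mul(-1, Rational(-182, 5))) = Add(62, Rational(182, 5)) = Rational(492, 5)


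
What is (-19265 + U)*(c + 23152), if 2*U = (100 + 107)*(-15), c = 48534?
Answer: -1492323305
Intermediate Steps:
U = -3105/2 (U = ((100 + 107)*(-15))/2 = (207*(-15))/2 = (1/2)*(-3105) = -3105/2 ≈ -1552.5)
(-19265 + U)*(c + 23152) = (-19265 - 3105/2)*(48534 + 23152) = -41635/2*71686 = -1492323305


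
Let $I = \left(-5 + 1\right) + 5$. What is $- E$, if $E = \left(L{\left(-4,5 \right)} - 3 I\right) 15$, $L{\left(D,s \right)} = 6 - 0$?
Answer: $-45$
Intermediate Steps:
$I = 1$ ($I = -4 + 5 = 1$)
$L{\left(D,s \right)} = 6$ ($L{\left(D,s \right)} = 6 + 0 = 6$)
$E = 45$ ($E = \left(6 - 3\right) 15 = 3 \cdot 15 = 45$)
$- E = \left(-1\right) 45 = -45$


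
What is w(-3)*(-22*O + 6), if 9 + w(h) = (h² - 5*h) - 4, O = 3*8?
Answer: -5742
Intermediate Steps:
O = 24
w(h) = -13 + h² - 5*h (w(h) = -9 + ((h² - 5*h) - 4) = -9 + (-4 + h² - 5*h) = -13 + h² - 5*h)
w(-3)*(-22*O + 6) = (-13 + (-3)² - 5*(-3))*(-22*24 + 6) = (-13 + 9 + 15)*(-528 + 6) = 11*(-522) = -5742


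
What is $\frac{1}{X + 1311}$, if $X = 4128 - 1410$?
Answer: $\frac{1}{4029} \approx 0.0002482$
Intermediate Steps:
$X = 2718$ ($X = 4128 - 1410 = 2718$)
$\frac{1}{X + 1311} = \frac{1}{2718 + 1311} = \frac{1}{4029}$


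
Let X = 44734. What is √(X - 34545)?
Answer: √10189 ≈ 100.94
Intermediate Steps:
√(X - 34545) = √(44734 - 34545) = √10189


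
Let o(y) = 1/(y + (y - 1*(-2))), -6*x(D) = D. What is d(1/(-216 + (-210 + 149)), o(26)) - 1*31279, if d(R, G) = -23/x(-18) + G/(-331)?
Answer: -559217881/17874 ≈ -31287.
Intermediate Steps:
x(D) = -D/6
o(y) = 1/(2 + 2*y) (o(y) = 1/(y + (y + 2)) = 1/(y + (2 + y)) = 1/(2 + 2*y))
d(R, G) = -23/3 - G/331 (d(R, G) = -23/((-⅙*(-18))) + G/(-331) = -23/3 + G*(-1/331) = -23*⅓ - G/331 = -23/3 - G/331)
d(1/(-216 + (-210 + 149)), o(26)) - 1*31279 = (-23/3 - 1/(662*(1 + 26))) - 1*31279 = (-23/3 - 1/(662*27)) - 31279 = (-23/3 - 1/331*1/54) - 31279 = (-23/3 - 1/17874) - 31279 = -137035/17874 - 31279 = -559217881/17874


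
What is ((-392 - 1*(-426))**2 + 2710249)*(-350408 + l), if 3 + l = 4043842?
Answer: 10014387280555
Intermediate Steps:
l = 4043839 (l = -3 + 4043842 = 4043839)
((-392 - 1*(-426))**2 + 2710249)*(-350408 + l) = ((-392 - 1*(-426))**2 + 2710249)*(-350408 + 4043839) = ((-392 + 426)**2 + 2710249)*3693431 = (34**2 + 2710249)*3693431 = (1156 + 2710249)*3693431 = 2711405*3693431 = 10014387280555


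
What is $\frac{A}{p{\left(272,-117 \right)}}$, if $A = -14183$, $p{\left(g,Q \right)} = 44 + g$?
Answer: $- \frac{14183}{316} \approx -44.883$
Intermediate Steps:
$\frac{A}{p{\left(272,-117 \right)}} = - \frac{14183}{44 + 272} = - \frac{14183}{316}$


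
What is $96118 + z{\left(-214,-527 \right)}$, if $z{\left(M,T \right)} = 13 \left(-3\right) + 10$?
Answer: $96089$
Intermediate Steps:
$z{\left(M,T \right)} = -29$ ($z{\left(M,T \right)} = -39 + 10 = -29$)
$96118 + z{\left(-214,-527 \right)} = 96118 - 29 = 96089$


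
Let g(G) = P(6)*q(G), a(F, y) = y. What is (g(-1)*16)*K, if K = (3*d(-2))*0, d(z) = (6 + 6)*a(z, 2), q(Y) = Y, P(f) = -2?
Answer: 0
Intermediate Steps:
d(z) = 24 (d(z) = (6 + 6)*2 = 12*2 = 24)
g(G) = -2*G
K = 0 (K = (3*24)*0 = 72*0 = 0)
(g(-1)*16)*K = (-2*(-1)*16)*0 = (2*16)*0 = 32*0 = 0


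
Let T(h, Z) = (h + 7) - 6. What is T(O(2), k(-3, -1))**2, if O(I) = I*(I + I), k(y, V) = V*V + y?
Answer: 81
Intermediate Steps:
k(y, V) = y + V**2 (k(y, V) = V**2 + y = y + V**2)
O(I) = 2*I**2 (O(I) = I*(2*I) = 2*I**2)
T(h, Z) = 1 + h (T(h, Z) = (7 + h) - 6 = 1 + h)
T(O(2), k(-3, -1))**2 = (1 + 2*2**2)**2 = (1 + 2*4)**2 = (1 + 8)**2 = 9**2 = 81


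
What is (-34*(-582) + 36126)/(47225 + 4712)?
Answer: 55914/51937 ≈ 1.0766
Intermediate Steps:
(-34*(-582) + 36126)/(47225 + 4712) = (19788 + 36126)/51937 = 55914*(1/51937) = 55914/51937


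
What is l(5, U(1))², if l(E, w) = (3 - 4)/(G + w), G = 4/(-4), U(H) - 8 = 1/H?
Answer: 1/64 ≈ 0.015625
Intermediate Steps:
U(H) = 8 + 1/H
G = -1 (G = 4*(-¼) = -1)
l(E, w) = -1/(-1 + w) (l(E, w) = (3 - 4)/(-1 + w) = -1/(-1 + w))
l(5, U(1))² = (-1/(-1 + (8 + 1/1)))² = (-1/(-1 + (8 + 1)))² = (-1/(-1 + 9))² = (-1/8)² = (-1*⅛)² = (-⅛)² = 1/64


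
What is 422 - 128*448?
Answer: -56922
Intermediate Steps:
422 - 128*448 = 422 - 57344 = -56922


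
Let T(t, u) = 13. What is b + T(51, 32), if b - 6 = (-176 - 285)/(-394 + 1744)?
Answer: 25189/1350 ≈ 18.659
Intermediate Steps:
b = 7639/1350 (b = 6 + (-176 - 285)/(-394 + 1744) = 6 - 461/1350 = 7639/1350 ≈ 5.6585)
b + T(51, 32) = 7639/1350 + 13 = 25189/1350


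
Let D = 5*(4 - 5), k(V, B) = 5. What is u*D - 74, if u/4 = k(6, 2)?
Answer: -174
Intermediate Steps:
D = -5 (D = 5*(-1) = -5)
u = 20 (u = 4*5 = 20)
u*D - 74 = 20*(-5) - 74 = -100 - 74 = -174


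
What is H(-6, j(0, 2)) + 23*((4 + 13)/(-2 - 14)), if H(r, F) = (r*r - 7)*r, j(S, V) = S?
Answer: -3175/16 ≈ -198.44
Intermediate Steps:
H(r, F) = r*(-7 + r²) (H(r, F) = (r² - 7)*r = (-7 + r²)*r = r*(-7 + r²))
H(-6, j(0, 2)) + 23*((4 + 13)/(-2 - 14)) = -6*(-7 + (-6)²) + 23*((4 + 13)/(-2 - 14)) = -6*(-7 + 36) + 23*(17/(-16)) = -6*29 + 23*(17*(-1/16)) = -174 + 23*(-17/16) = -174 - 391/16 = -3175/16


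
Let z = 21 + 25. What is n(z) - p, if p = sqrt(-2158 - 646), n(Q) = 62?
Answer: 62 - 2*I*sqrt(701) ≈ 62.0 - 52.953*I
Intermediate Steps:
z = 46
p = 2*I*sqrt(701) (p = sqrt(-2804) = 2*I*sqrt(701) ≈ 52.953*I)
n(z) - p = 62 - 2*I*sqrt(701)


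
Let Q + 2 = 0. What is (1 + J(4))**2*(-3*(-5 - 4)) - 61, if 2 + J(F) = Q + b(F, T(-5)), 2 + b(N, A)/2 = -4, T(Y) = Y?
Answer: 6014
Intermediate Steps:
Q = -2 (Q = -2 + 0 = -2)
b(N, A) = -12 (b(N, A) = -4 + 2*(-4) = -4 - 8 = -12)
J(F) = -16 (J(F) = -2 + (-2 - 12) = -2 - 14 = -16)
(1 + J(4))**2*(-3*(-5 - 4)) - 61 = (1 - 16)**2*(-3*(-5 - 4)) - 61 = (-15)**2*(-3*(-9)) - 61 = 225*27 - 61 = 6075 - 61 = 6014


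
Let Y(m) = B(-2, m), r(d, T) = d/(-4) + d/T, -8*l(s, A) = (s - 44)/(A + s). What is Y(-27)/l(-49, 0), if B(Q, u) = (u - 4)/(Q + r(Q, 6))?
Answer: -784/11 ≈ -71.273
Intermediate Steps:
l(s, A) = -(-44 + s)/(8*(A + s)) (l(s, A) = -(s - 44)/(8*(A + s)) = -(-44 + s)/(8*(A + s)))
r(d, T) = -d/4 + d/T (r(d, T) = d*(-¼) + d/T = -d/4 + d/T)
B(Q, u) = 12*(-4 + u)/(11*Q) (B(Q, u) = (u - 4)/(Q + (-Q/4 + Q/6)) = (-4 + u)/(Q + (-Q/4 + Q*(⅙))) = (-4 + u)/(Q + (-Q/4 + Q/6)) = (-4 + u)/(Q - Q/12) = (-4 + u)/((11*Q/12)) = (-4 + u)*(12/(11*Q)) = 12*(-4 + u)/(11*Q))
Y(m) = 24/11 - 6*m/11 (Y(m) = (12/11)*(-4 + m)/(-2) = (12/11)*(-½)*(-4 + m) = 24/11 - 6*m/11)
Y(-27)/l(-49, 0) = (24/11 - 6/11*(-27))/(((44 - 1*(-49))/(8*(0 - 49)))) = (24/11 + 162/11)/(((⅛)*(44 + 49)/(-49))) = 186/(11*(((⅛)*(-1/49)*93))) = 186/(11*(-93/392)) = (186/11)*(-392/93) = -784/11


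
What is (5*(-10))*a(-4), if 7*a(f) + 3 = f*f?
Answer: -650/7 ≈ -92.857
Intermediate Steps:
a(f) = -3/7 + f**2/7 (a(f) = -3/7 + (f*f)/7 = -3/7 + f**2/7)
(5*(-10))*a(-4) = (5*(-10))*(-3/7 + (1/7)*(-4)**2) = -50*(-3/7 + (1/7)*16) = -50*(-3/7 + 16/7) = -50*13/7 = -650/7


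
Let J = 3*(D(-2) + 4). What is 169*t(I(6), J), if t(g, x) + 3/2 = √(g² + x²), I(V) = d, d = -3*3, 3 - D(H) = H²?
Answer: -507/2 + 1521*√2 ≈ 1897.5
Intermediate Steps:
D(H) = 3 - H²
J = 9 (J = 3*((3 - 1*(-2)²) + 4) = 3*((3 - 1*4) + 4) = 3*((3 - 4) + 4) = 3*(-1 + 4) = 3*3 = 9)
d = -9
I(V) = -9
t(g, x) = -3/2 + √(g² + x²)
169*t(I(6), J) = 169*(-3/2 + √((-9)² + 9²)) = 169*(-3/2 + √(81 + 81)) = 169*(-3/2 + √162) = 169*(-3/2 + 9*√2) = -507/2 + 1521*√2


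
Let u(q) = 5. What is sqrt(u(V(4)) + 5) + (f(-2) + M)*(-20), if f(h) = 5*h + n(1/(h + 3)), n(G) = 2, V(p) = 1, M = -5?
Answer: 260 + sqrt(10) ≈ 263.16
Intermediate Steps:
f(h) = 2 + 5*h (f(h) = 5*h + 2 = 2 + 5*h)
sqrt(u(V(4)) + 5) + (f(-2) + M)*(-20) = sqrt(5 + 5) + ((2 + 5*(-2)) - 5)*(-20) = sqrt(10) + ((2 - 10) - 5)*(-20) = sqrt(10) + (-8 - 5)*(-20) = sqrt(10) - 13*(-20) = sqrt(10) + 260 = 260 + sqrt(10)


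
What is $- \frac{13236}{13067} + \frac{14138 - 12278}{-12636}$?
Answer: $- \frac{15962893}{13759551} \approx -1.1601$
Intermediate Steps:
$- \frac{13236}{13067} + \frac{14138 - 12278}{-12636} = \left(-13236\right) \frac{1}{13067} + 1860 \left(- \frac{1}{12636}\right) = - \frac{13236}{13067} - \frac{155}{1053} = - \frac{15962893}{13759551}$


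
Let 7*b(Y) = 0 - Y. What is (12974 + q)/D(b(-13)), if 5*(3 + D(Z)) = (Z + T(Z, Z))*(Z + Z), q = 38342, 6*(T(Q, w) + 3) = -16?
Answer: -7543452/857 ≈ -8802.2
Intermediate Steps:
b(Y) = -Y/7 (b(Y) = (0 - Y)/7 = (-Y)/7 = -Y/7)
T(Q, w) = -17/3 (T(Q, w) = -3 + (⅙)*(-16) = -3 - 8/3 = -17/3)
D(Z) = -3 + 2*Z*(-17/3 + Z)/5 (D(Z) = -3 + ((Z - 17/3)*(Z + Z))/5 = -3 + ((-17/3 + Z)*(2*Z))/5 = -3 + (2*Z*(-17/3 + Z))/5 = -3 + 2*Z*(-17/3 + Z)/5)
(12974 + q)/D(b(-13)) = (12974 + 38342)/(-3 - (-34)*(-13)/105 + 2*(-⅐*(-13))²/5) = 51316/(-3 - 34/15*13/7 + 2*(13/7)²/5) = 51316/(-3 - 442/105 + (⅖)*(169/49)) = 51316/(-3 - 442/105 + 338/245) = 51316/(-857/147) = 51316*(-147/857) = -7543452/857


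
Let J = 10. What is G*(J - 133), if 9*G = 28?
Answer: -1148/3 ≈ -382.67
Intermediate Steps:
G = 28/9 (G = (⅑)*28 = 28/9 ≈ 3.1111)
G*(J - 133) = 28*(10 - 133)/9 = (28/9)*(-123) = -1148/3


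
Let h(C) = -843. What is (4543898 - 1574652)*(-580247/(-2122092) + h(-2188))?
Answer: -945855222101/378 ≈ -2.5023e+9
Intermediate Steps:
(4543898 - 1574652)*(-580247/(-2122092) + h(-2188)) = (4543898 - 1574652)*(-580247/(-2122092) - 843) = 2969246*(-580247*(-1/2122092) - 843) = 2969246*(1447/5292 - 843) = 2969246*(-4459709/5292) = -945855222101/378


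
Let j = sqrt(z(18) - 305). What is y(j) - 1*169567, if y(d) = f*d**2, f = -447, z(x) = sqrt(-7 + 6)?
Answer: -33232 - 447*I ≈ -33232.0 - 447.0*I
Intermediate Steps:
z(x) = I (z(x) = sqrt(-1) = I)
j = sqrt(-305 + I) (j = sqrt(I - 305) = sqrt(-305 + I) ≈ 0.0286 + 17.464*I)
y(d) = -447*d**2
y(j) - 1*169567 = -(-136335 + 447*I) - 1*169567 = -447*(-305 + I) - 169567 = (136335 - 447*I) - 169567 = -33232 - 447*I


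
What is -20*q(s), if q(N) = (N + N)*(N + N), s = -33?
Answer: -87120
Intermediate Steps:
q(N) = 4*N**2 (q(N) = (2*N)*(2*N) = 4*N**2)
-20*q(s) = -80*(-33)**2 = -80*1089 = -20*4356 = -87120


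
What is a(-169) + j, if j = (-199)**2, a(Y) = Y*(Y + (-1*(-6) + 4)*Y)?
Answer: 353772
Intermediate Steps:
a(Y) = 11*Y**2 (a(Y) = Y*(Y + (6 + 4)*Y) = Y*(Y + 10*Y) = Y*(11*Y) = 11*Y**2)
j = 39601
a(-169) + j = 11*(-169)**2 + 39601 = 11*28561 + 39601 = 314171 + 39601 = 353772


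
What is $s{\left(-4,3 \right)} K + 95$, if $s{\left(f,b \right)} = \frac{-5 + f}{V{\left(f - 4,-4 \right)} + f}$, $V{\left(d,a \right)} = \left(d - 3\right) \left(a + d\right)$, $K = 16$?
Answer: $\frac{751}{8} \approx 93.875$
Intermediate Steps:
$V{\left(d,a \right)} = \left(-3 + d\right) \left(a + d\right)$
$s{\left(f,b \right)} = \frac{-5 + f}{40 + \left(-4 + f\right)^{2} - 6 f}$ ($s{\left(f,b \right)} = \frac{-5 + f}{\left(\left(f - 4\right)^{2} - -12 - 3 \left(f - 4\right) - 4 \left(f - 4\right)\right) + f} = \frac{-5 + f}{\left(\left(-4 + f\right)^{2} + 12 - 3 \left(-4 + f\right) - 4 \left(-4 + f\right)\right) + f} = \frac{-5 + f}{\left(\left(-4 + f\right)^{2} + 12 - \left(-12 + 3 f\right) - \left(-16 + 4 f\right)\right) + f} = \frac{-5 + f}{\left(40 + \left(-4 + f\right)^{2} - 7 f\right) + f} = \frac{-5 + f}{40 + \left(-4 + f\right)^{2} - 6 f}$)
$s{\left(-4,3 \right)} K + 95 = \frac{-5 - 4}{56 + \left(-4\right)^{2} - -56} \cdot 16 + 95 = \frac{1}{56 + 16 + 56} \left(-9\right) 16 + 95 = \frac{1}{128} \left(-9\right) 16 + 95 = \left(- \frac{9}{128}\right) 16 + 95 = - \frac{9}{8} + 95 = \frac{751}{8}$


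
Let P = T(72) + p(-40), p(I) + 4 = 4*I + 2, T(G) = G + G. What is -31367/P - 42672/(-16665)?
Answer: 174499717/99990 ≈ 1745.2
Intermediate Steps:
T(G) = 2*G
p(I) = -2 + 4*I (p(I) = -4 + (4*I + 2) = -4 + (2 + 4*I) = -2 + 4*I)
P = -18 (P = 2*72 + (-2 + 4*(-40)) = 144 + (-2 - 160) = 144 - 162 = -18)
-31367/P - 42672/(-16665) = -31367/(-18) - 42672/(-16665) = -31367*(-1/18) - 42672*(-1/16665) = 31367/18 + 14224/5555 = 174499717/99990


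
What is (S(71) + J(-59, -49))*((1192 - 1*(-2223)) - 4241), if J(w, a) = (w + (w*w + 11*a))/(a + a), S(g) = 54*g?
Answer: -21998091/7 ≈ -3.1426e+6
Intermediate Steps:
J(w, a) = (w + w² + 11*a)/(2*a) (J(w, a) = (w + (w² + 11*a))/((2*a)) = (w + w² + 11*a)*(1/(2*a)) = (w + w² + 11*a)/(2*a))
(S(71) + J(-59, -49))*((1192 - 1*(-2223)) - 4241) = (54*71 + (½)*(-59 + (-59)² + 11*(-49))/(-49))*((1192 - 1*(-2223)) - 4241) = (3834 + (½)*(-1/49)*(-59 + 3481 - 539))*((1192 + 2223) - 4241) = (3834 + (½)*(-1/49)*2883)*(3415 - 4241) = (3834 - 2883/98)*(-826) = (372849/98)*(-826) = -21998091/7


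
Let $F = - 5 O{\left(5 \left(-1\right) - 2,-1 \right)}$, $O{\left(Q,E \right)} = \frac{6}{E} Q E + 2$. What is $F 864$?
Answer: $172800$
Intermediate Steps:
$O{\left(Q,E \right)} = 2 + 6 Q$ ($O{\left(Q,E \right)} = \frac{6 Q}{E} E + 2 = 6 Q + 2 = 2 + 6 Q$)
$F = 200$ ($F = - 5 \left(2 + 6 \left(5 \left(-1\right) - 2\right)\right) = - 5 \left(2 + 6 \left(-5 - 2\right)\right) = - 5 \left(2 + 6 \left(-7\right)\right) = - 5 \left(2 - 42\right) = \left(-5\right) \left(-40\right) = 200$)
$F 864 = 200 \cdot 864 = 172800$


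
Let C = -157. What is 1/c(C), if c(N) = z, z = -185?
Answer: -1/185 ≈ -0.0054054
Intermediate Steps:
c(N) = -185
1/c(C) = 1/(-185) = -1/185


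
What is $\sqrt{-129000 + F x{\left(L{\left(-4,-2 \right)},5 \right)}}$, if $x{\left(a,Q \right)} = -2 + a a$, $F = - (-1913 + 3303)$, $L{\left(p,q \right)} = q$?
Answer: $2 i \sqrt{32945} \approx 363.02 i$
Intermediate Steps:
$F = -1390$ ($F = \left(-1\right) 1390 = -1390$)
$x{\left(a,Q \right)} = -2 + a^{2}$
$\sqrt{-129000 + F x{\left(L{\left(-4,-2 \right)},5 \right)}} = \sqrt{-129000 - 1390 \left(-2 + \left(-2\right)^{2}\right)} = \sqrt{-129000 - 1390 \left(-2 + 4\right)} = \sqrt{-129000 - 2780} = \sqrt{-131780} = 2 i \sqrt{32945}$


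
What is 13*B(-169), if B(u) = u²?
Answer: 371293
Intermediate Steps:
13*B(-169) = 13*(-169)² = 13*28561 = 371293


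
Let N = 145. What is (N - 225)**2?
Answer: 6400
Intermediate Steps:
(N - 225)**2 = (145 - 225)**2 = (-80)**2 = 6400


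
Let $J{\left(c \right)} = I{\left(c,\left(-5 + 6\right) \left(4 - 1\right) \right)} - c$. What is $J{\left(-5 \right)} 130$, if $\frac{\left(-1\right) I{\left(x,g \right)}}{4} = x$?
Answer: $3250$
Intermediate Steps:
$I{\left(x,g \right)} = - 4 x$
$J{\left(c \right)} = - 5 c$ ($J{\left(c \right)} = - 4 c - c = - 5 c$)
$J{\left(-5 \right)} 130 = \left(-5\right) \left(-5\right) 130 = 25 \cdot 130 = 3250$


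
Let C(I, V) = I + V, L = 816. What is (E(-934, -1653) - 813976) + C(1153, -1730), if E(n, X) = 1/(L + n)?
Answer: -96117255/118 ≈ -8.1455e+5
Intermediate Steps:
E(n, X) = 1/(816 + n)
(E(-934, -1653) - 813976) + C(1153, -1730) = (1/(816 - 934) - 813976) + (1153 - 1730) = (1/(-118) - 813976) - 577 = (-1/118 - 813976) - 577 = -96049169/118 - 577 = -96117255/118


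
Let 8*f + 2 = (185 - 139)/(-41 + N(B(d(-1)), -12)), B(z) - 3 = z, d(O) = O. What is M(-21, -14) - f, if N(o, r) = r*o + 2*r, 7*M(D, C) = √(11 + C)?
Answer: 28/89 + I*√3/7 ≈ 0.31461 + 0.24744*I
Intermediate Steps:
B(z) = 3 + z
M(D, C) = √(11 + C)/7
N(o, r) = 2*r + o*r (N(o, r) = o*r + 2*r = 2*r + o*r)
f = -28/89 (f = -¼ + ((185 - 139)/(-41 - 12*(2 + (3 - 1))))/8 = -¼ + (46/(-41 - 12*(2 + 2)))/8 = -¼ + (46/(-41 - 12*4))/8 = -¼ + (46/(-41 - 48))/8 = -¼ + (46/(-89))/8 = -¼ + (46*(-1/89))/8 = -¼ + (⅛)*(-46/89) = -¼ - 23/356 = -28/89 ≈ -0.31461)
M(-21, -14) - f = √(11 - 14)/7 - 1*(-28/89) = √(-3)/7 + 28/89 = (I*√3)/7 + 28/89 = I*√3/7 + 28/89 = 28/89 + I*√3/7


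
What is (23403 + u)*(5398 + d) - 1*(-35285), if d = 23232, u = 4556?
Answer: 800501455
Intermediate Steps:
(23403 + u)*(5398 + d) - 1*(-35285) = (23403 + 4556)*(5398 + 23232) - 1*(-35285) = 27959*28630 + 35285 = 800466170 + 35285 = 800501455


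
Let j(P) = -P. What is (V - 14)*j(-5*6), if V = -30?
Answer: -1320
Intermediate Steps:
(V - 14)*j(-5*6) = (-30 - 14)*(-(-5)*6) = -(-44)*(-30) = -44*30 = -1320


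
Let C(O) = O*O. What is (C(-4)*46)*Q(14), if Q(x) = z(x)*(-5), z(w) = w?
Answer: -51520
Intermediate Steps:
C(O) = O²
Q(x) = -5*x (Q(x) = x*(-5) = -5*x)
(C(-4)*46)*Q(14) = ((-4)²*46)*(-5*14) = (16*46)*(-70) = 736*(-70) = -51520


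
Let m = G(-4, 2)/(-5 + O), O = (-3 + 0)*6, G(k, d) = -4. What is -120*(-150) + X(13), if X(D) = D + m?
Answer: 414303/23 ≈ 18013.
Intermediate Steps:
O = -18 (O = -3*6 = -18)
m = 4/23 (m = -4/(-5 - 18) = -4/(-23) = -4*(-1/23) = 4/23 ≈ 0.17391)
X(D) = 4/23 + D (X(D) = D + 4/23 = 4/23 + D)
-120*(-150) + X(13) = -120*(-150) + (4/23 + 13) = 18000 + 303/23 = 414303/23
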